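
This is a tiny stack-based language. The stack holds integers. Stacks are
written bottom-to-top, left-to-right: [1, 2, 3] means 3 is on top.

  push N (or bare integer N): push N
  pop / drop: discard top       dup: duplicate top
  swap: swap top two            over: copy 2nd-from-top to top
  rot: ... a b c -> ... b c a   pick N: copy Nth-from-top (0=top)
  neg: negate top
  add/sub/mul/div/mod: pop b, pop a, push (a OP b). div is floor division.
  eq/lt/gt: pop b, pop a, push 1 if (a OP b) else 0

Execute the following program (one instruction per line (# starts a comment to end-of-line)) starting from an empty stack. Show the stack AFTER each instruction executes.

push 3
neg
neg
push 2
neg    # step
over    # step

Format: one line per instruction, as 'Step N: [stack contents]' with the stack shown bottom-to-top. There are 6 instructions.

Step 1: [3]
Step 2: [-3]
Step 3: [3]
Step 4: [3, 2]
Step 5: [3, -2]
Step 6: [3, -2, 3]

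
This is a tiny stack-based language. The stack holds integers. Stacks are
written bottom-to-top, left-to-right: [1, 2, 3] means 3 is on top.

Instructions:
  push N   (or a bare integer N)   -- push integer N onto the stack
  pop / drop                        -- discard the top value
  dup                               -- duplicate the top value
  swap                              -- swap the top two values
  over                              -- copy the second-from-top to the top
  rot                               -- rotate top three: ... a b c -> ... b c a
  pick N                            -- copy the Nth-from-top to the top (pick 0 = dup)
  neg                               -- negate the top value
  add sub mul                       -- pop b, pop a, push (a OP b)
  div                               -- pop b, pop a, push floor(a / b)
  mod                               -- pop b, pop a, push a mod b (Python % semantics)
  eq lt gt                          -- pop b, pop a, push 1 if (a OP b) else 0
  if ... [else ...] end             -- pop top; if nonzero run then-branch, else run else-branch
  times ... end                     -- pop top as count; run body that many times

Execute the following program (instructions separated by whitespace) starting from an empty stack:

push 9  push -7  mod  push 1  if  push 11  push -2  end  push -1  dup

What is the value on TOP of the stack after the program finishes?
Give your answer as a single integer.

Answer: -1

Derivation:
After 'push 9': [9]
After 'push -7': [9, -7]
After 'mod': [-5]
After 'push 1': [-5, 1]
After 'if': [-5]
After 'push 11': [-5, 11]
After 'push -2': [-5, 11, -2]
After 'push -1': [-5, 11, -2, -1]
After 'dup': [-5, 11, -2, -1, -1]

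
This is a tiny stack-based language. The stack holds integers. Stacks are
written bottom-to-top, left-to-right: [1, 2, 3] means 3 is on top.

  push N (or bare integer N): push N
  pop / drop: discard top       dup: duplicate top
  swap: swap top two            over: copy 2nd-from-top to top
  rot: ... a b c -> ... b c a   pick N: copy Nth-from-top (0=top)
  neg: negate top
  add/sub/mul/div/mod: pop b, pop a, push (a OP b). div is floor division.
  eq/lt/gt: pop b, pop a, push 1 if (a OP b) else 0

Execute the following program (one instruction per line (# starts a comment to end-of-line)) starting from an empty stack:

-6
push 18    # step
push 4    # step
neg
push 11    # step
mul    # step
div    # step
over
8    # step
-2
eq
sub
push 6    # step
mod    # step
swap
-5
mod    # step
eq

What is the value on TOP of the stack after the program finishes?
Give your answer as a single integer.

After 'push -6': [-6]
After 'push 18': [-6, 18]
After 'push 4': [-6, 18, 4]
After 'neg': [-6, 18, -4]
After 'push 11': [-6, 18, -4, 11]
After 'mul': [-6, 18, -44]
After 'div': [-6, -1]
After 'over': [-6, -1, -6]
After 'push 8': [-6, -1, -6, 8]
After 'push -2': [-6, -1, -6, 8, -2]
After 'eq': [-6, -1, -6, 0]
After 'sub': [-6, -1, -6]
After 'push 6': [-6, -1, -6, 6]
After 'mod': [-6, -1, 0]
After 'swap': [-6, 0, -1]
After 'push -5': [-6, 0, -1, -5]
After 'mod': [-6, 0, -1]
After 'eq': [-6, 0]

Answer: 0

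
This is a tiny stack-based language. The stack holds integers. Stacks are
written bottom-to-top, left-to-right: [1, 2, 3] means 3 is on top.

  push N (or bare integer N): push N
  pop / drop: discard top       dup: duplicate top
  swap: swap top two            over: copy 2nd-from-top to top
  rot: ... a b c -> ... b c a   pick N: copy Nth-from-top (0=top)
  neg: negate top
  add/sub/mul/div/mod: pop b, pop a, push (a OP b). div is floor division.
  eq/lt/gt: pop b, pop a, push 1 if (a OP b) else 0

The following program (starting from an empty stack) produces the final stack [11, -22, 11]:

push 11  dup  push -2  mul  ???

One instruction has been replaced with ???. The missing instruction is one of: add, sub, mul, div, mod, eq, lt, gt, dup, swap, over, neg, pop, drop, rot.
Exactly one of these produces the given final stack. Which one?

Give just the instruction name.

Stack before ???: [11, -22]
Stack after ???:  [11, -22, 11]
The instruction that transforms [11, -22] -> [11, -22, 11] is: over

Answer: over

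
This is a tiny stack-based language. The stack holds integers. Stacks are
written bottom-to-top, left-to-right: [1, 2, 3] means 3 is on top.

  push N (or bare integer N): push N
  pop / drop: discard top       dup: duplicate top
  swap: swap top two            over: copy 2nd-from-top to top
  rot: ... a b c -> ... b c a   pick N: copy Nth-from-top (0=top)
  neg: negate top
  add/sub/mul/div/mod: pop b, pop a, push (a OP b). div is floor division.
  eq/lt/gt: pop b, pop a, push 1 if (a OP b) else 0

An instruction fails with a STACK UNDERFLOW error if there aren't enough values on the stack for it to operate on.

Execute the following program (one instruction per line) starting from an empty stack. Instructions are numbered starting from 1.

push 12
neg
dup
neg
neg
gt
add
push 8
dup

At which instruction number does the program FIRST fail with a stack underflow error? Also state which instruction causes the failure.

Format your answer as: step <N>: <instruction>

Step 1 ('push 12'): stack = [12], depth = 1
Step 2 ('neg'): stack = [-12], depth = 1
Step 3 ('dup'): stack = [-12, -12], depth = 2
Step 4 ('neg'): stack = [-12, 12], depth = 2
Step 5 ('neg'): stack = [-12, -12], depth = 2
Step 6 ('gt'): stack = [0], depth = 1
Step 7 ('add'): needs 2 value(s) but depth is 1 — STACK UNDERFLOW

Answer: step 7: add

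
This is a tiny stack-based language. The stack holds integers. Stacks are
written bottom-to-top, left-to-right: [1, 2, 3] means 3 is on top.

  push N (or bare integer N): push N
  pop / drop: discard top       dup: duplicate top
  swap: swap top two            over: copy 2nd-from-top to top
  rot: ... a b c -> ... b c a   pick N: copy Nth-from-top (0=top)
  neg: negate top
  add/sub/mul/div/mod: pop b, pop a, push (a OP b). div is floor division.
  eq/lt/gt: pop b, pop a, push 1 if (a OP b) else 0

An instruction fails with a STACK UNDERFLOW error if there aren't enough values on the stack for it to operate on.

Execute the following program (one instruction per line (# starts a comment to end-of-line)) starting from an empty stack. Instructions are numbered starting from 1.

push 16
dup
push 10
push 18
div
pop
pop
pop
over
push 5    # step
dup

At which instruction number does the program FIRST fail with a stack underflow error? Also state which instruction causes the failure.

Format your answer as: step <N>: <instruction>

Step 1 ('push 16'): stack = [16], depth = 1
Step 2 ('dup'): stack = [16, 16], depth = 2
Step 3 ('push 10'): stack = [16, 16, 10], depth = 3
Step 4 ('push 18'): stack = [16, 16, 10, 18], depth = 4
Step 5 ('div'): stack = [16, 16, 0], depth = 3
Step 6 ('pop'): stack = [16, 16], depth = 2
Step 7 ('pop'): stack = [16], depth = 1
Step 8 ('pop'): stack = [], depth = 0
Step 9 ('over'): needs 2 value(s) but depth is 0 — STACK UNDERFLOW

Answer: step 9: over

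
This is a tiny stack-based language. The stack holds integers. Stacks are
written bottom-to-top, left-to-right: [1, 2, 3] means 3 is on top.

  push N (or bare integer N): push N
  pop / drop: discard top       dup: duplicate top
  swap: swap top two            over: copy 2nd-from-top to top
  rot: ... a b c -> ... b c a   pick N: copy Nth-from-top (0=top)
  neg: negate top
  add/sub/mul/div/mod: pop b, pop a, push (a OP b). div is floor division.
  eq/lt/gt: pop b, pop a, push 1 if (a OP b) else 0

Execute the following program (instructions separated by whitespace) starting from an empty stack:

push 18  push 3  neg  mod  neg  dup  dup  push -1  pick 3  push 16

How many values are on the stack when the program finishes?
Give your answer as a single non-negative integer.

After 'push 18': stack = [18] (depth 1)
After 'push 3': stack = [18, 3] (depth 2)
After 'neg': stack = [18, -3] (depth 2)
After 'mod': stack = [0] (depth 1)
After 'neg': stack = [0] (depth 1)
After 'dup': stack = [0, 0] (depth 2)
After 'dup': stack = [0, 0, 0] (depth 3)
After 'push -1': stack = [0, 0, 0, -1] (depth 4)
After 'pick 3': stack = [0, 0, 0, -1, 0] (depth 5)
After 'push 16': stack = [0, 0, 0, -1, 0, 16] (depth 6)

Answer: 6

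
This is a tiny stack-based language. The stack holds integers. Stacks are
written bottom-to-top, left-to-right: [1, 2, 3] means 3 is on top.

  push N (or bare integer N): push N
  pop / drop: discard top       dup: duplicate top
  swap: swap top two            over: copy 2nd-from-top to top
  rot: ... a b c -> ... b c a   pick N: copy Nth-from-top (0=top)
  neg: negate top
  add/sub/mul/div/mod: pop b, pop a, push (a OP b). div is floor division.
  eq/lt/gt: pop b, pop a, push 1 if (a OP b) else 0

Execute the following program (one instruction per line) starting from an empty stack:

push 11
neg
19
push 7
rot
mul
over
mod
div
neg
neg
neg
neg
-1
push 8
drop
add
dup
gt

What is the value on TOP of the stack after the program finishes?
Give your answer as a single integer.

After 'push 11': [11]
After 'neg': [-11]
After 'push 19': [-11, 19]
After 'push 7': [-11, 19, 7]
After 'rot': [19, 7, -11]
After 'mul': [19, -77]
After 'over': [19, -77, 19]
After 'mod': [19, 18]
After 'div': [1]
After 'neg': [-1]
After 'neg': [1]
After 'neg': [-1]
After 'neg': [1]
After 'push -1': [1, -1]
After 'push 8': [1, -1, 8]
After 'drop': [1, -1]
After 'add': [0]
After 'dup': [0, 0]
After 'gt': [0]

Answer: 0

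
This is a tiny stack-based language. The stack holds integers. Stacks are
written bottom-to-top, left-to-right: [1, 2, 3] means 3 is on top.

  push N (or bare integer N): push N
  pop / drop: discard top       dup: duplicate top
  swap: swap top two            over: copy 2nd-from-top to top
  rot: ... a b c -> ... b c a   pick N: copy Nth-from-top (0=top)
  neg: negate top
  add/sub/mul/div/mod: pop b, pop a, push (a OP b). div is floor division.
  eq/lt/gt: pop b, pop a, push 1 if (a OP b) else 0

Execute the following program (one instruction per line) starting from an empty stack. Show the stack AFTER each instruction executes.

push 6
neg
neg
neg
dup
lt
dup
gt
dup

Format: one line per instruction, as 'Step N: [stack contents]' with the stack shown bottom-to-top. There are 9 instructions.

Step 1: [6]
Step 2: [-6]
Step 3: [6]
Step 4: [-6]
Step 5: [-6, -6]
Step 6: [0]
Step 7: [0, 0]
Step 8: [0]
Step 9: [0, 0]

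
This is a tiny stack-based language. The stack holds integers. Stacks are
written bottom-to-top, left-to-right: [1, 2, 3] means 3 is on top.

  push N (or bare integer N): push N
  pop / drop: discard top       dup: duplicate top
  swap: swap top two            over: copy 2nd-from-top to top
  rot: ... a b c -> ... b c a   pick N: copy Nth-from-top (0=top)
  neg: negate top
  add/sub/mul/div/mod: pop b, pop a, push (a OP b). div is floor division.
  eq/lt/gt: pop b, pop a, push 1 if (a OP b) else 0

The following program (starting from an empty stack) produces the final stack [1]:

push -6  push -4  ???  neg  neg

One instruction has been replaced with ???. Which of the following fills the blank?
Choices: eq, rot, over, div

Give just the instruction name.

Answer: div

Derivation:
Stack before ???: [-6, -4]
Stack after ???:  [1]
Checking each choice:
  eq: produces [0]
  rot: stack underflow (need 3, have 2)
  over: produces [-6, -4, -6]
  div: MATCH


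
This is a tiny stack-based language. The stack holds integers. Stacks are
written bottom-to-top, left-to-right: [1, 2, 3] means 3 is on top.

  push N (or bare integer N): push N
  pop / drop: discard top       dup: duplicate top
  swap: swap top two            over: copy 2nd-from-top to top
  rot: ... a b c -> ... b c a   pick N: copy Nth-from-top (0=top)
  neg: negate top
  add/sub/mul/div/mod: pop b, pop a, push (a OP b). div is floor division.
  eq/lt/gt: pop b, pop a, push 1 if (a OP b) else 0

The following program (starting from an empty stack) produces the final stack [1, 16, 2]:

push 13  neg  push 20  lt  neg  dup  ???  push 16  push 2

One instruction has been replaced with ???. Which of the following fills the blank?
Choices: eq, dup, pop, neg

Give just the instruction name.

Answer: eq

Derivation:
Stack before ???: [-1, -1]
Stack after ???:  [1]
Checking each choice:
  eq: MATCH
  dup: produces [-1, -1, -1, 16, 2]
  pop: produces [-1, 16, 2]
  neg: produces [-1, 1, 16, 2]


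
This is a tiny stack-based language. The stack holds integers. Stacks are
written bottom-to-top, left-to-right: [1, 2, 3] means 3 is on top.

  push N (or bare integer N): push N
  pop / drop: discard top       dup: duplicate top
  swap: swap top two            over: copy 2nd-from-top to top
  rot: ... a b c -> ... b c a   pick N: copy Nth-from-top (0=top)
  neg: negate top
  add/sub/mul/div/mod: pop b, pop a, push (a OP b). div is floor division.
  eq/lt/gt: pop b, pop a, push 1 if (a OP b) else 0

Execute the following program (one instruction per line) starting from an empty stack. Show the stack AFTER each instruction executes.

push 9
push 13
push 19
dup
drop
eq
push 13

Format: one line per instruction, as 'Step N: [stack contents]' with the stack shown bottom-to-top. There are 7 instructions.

Step 1: [9]
Step 2: [9, 13]
Step 3: [9, 13, 19]
Step 4: [9, 13, 19, 19]
Step 5: [9, 13, 19]
Step 6: [9, 0]
Step 7: [9, 0, 13]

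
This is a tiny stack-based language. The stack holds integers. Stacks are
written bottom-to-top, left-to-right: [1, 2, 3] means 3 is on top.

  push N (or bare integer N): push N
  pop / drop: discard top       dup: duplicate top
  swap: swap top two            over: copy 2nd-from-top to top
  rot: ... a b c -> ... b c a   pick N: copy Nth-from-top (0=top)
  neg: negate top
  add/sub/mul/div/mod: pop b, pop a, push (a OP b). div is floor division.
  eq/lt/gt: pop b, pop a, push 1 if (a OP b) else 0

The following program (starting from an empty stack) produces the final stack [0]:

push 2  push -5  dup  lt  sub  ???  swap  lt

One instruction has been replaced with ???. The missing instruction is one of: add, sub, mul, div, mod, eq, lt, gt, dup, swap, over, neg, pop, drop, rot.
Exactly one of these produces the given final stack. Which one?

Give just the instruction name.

Stack before ???: [2]
Stack after ???:  [2, 2]
The instruction that transforms [2] -> [2, 2] is: dup

Answer: dup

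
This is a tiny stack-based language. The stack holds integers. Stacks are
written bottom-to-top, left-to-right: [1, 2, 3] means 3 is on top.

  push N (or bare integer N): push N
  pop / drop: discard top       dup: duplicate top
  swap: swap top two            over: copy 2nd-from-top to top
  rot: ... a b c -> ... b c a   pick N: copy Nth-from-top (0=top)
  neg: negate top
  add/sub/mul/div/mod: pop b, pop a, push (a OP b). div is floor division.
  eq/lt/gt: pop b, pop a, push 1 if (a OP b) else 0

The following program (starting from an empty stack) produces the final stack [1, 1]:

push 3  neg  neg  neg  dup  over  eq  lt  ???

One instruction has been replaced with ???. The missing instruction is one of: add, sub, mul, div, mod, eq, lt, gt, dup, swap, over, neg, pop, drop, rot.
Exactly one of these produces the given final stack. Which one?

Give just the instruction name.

Answer: dup

Derivation:
Stack before ???: [1]
Stack after ???:  [1, 1]
The instruction that transforms [1] -> [1, 1] is: dup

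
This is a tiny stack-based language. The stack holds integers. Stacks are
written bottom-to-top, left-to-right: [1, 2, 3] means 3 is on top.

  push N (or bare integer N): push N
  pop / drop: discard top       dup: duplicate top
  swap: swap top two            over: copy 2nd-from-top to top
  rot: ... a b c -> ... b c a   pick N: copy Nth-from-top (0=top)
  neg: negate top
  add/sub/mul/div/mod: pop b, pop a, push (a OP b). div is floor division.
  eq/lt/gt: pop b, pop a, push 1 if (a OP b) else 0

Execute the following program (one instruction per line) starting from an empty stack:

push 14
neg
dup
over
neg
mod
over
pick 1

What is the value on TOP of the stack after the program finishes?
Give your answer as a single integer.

Answer: 0

Derivation:
After 'push 14': [14]
After 'neg': [-14]
After 'dup': [-14, -14]
After 'over': [-14, -14, -14]
After 'neg': [-14, -14, 14]
After 'mod': [-14, 0]
After 'over': [-14, 0, -14]
After 'pick 1': [-14, 0, -14, 0]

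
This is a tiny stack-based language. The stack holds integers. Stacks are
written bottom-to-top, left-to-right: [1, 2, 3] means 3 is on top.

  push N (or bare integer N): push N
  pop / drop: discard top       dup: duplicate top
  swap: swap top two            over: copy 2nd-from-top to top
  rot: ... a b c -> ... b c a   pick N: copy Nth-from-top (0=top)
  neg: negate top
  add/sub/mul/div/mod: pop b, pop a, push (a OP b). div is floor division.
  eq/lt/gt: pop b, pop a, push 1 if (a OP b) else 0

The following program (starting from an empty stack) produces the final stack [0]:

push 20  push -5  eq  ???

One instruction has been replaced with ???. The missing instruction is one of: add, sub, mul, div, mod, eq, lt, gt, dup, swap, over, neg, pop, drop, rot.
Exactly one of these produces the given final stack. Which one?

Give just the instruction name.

Stack before ???: [0]
Stack after ???:  [0]
The instruction that transforms [0] -> [0] is: neg

Answer: neg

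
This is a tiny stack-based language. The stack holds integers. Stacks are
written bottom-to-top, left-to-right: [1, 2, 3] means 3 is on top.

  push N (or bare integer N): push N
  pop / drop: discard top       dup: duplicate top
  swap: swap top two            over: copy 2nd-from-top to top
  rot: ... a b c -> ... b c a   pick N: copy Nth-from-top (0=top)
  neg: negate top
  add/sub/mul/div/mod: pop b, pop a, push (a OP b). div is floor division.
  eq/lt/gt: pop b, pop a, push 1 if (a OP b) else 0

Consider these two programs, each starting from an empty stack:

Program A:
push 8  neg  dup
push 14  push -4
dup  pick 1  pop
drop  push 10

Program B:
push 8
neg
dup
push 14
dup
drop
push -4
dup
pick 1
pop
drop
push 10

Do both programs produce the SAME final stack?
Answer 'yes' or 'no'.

Program A trace:
  After 'push 8': [8]
  After 'neg': [-8]
  After 'dup': [-8, -8]
  After 'push 14': [-8, -8, 14]
  After 'push -4': [-8, -8, 14, -4]
  After 'dup': [-8, -8, 14, -4, -4]
  After 'pick 1': [-8, -8, 14, -4, -4, -4]
  After 'pop': [-8, -8, 14, -4, -4]
  After 'drop': [-8, -8, 14, -4]
  After 'push 10': [-8, -8, 14, -4, 10]
Program A final stack: [-8, -8, 14, -4, 10]

Program B trace:
  After 'push 8': [8]
  After 'neg': [-8]
  After 'dup': [-8, -8]
  After 'push 14': [-8, -8, 14]
  After 'dup': [-8, -8, 14, 14]
  After 'drop': [-8, -8, 14]
  After 'push -4': [-8, -8, 14, -4]
  After 'dup': [-8, -8, 14, -4, -4]
  After 'pick 1': [-8, -8, 14, -4, -4, -4]
  After 'pop': [-8, -8, 14, -4, -4]
  After 'drop': [-8, -8, 14, -4]
  After 'push 10': [-8, -8, 14, -4, 10]
Program B final stack: [-8, -8, 14, -4, 10]
Same: yes

Answer: yes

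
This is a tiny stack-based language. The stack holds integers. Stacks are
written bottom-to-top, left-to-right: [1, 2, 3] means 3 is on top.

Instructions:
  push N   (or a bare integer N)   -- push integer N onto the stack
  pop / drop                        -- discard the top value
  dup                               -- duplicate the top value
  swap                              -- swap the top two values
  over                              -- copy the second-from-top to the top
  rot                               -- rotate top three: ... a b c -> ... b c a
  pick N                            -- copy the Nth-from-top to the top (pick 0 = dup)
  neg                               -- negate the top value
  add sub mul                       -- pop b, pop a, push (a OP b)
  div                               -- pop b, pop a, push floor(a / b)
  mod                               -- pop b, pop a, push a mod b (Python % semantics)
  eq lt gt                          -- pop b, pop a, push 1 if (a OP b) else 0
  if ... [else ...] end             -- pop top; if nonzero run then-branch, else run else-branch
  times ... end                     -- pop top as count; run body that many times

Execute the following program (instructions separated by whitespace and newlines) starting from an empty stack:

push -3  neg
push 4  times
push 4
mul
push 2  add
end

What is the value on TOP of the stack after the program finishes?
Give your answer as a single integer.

After 'push -3': [-3]
After 'neg': [3]
After 'push 4': [3, 4]
After 'times': [3]
After 'push 4': [3, 4]
After 'mul': [12]
After 'push 2': [12, 2]
After 'add': [14]
After 'push 4': [14, 4]
After 'mul': [56]
After 'push 2': [56, 2]
After 'add': [58]
After 'push 4': [58, 4]
After 'mul': [232]
After 'push 2': [232, 2]
After 'add': [234]
After 'push 4': [234, 4]
After 'mul': [936]
After 'push 2': [936, 2]
After 'add': [938]

Answer: 938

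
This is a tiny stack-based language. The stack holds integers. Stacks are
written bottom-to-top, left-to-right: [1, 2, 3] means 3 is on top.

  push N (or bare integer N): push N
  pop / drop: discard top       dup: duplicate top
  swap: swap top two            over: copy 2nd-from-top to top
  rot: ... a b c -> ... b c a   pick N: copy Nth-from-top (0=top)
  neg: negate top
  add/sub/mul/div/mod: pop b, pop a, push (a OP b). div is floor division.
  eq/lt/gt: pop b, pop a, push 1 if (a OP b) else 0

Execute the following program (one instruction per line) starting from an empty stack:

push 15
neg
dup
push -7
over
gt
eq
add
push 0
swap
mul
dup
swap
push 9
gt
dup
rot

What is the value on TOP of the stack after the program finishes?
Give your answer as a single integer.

After 'push 15': [15]
After 'neg': [-15]
After 'dup': [-15, -15]
After 'push -7': [-15, -15, -7]
After 'over': [-15, -15, -7, -15]
After 'gt': [-15, -15, 1]
After 'eq': [-15, 0]
After 'add': [-15]
After 'push 0': [-15, 0]
After 'swap': [0, -15]
After 'mul': [0]
After 'dup': [0, 0]
After 'swap': [0, 0]
After 'push 9': [0, 0, 9]
After 'gt': [0, 0]
After 'dup': [0, 0, 0]
After 'rot': [0, 0, 0]

Answer: 0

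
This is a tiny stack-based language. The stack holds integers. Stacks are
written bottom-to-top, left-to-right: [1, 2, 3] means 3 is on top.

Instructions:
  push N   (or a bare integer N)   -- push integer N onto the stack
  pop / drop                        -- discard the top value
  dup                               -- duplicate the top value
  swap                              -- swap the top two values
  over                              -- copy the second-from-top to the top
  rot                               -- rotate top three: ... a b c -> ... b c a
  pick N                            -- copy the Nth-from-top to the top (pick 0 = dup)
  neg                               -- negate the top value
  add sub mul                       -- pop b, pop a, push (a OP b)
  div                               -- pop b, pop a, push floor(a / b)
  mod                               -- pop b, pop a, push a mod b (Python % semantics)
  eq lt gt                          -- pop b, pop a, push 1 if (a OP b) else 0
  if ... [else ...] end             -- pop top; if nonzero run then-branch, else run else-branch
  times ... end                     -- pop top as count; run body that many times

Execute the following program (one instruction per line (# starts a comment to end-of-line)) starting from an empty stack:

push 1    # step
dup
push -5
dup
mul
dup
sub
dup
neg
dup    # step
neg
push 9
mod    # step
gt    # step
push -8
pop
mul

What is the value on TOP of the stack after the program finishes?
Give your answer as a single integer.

After 'push 1': [1]
After 'dup': [1, 1]
After 'push -5': [1, 1, -5]
After 'dup': [1, 1, -5, -5]
After 'mul': [1, 1, 25]
After 'dup': [1, 1, 25, 25]
After 'sub': [1, 1, 0]
After 'dup': [1, 1, 0, 0]
After 'neg': [1, 1, 0, 0]
After 'dup': [1, 1, 0, 0, 0]
After 'neg': [1, 1, 0, 0, 0]
After 'push 9': [1, 1, 0, 0, 0, 9]
After 'mod': [1, 1, 0, 0, 0]
After 'gt': [1, 1, 0, 0]
After 'push -8': [1, 1, 0, 0, -8]
After 'pop': [1, 1, 0, 0]
After 'mul': [1, 1, 0]

Answer: 0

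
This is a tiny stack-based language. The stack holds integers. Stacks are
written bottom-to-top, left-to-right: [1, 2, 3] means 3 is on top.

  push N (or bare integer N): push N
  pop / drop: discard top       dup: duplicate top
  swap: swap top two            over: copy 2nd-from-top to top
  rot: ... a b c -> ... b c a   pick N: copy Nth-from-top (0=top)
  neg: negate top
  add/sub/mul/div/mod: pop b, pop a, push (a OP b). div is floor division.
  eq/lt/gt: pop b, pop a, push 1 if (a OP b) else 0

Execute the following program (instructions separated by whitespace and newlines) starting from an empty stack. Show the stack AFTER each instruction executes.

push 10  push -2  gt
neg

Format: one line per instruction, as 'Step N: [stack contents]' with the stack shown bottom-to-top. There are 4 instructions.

Step 1: [10]
Step 2: [10, -2]
Step 3: [1]
Step 4: [-1]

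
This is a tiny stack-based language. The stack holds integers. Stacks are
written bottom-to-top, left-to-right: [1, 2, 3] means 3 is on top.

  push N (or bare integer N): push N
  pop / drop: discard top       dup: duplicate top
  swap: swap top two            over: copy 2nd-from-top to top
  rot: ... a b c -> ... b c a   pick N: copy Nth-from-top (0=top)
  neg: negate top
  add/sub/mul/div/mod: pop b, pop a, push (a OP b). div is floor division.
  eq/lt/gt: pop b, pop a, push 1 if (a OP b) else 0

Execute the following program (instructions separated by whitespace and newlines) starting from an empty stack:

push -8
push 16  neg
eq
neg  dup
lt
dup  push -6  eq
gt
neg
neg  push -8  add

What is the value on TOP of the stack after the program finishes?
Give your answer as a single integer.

After 'push -8': [-8]
After 'push 16': [-8, 16]
After 'neg': [-8, -16]
After 'eq': [0]
After 'neg': [0]
After 'dup': [0, 0]
After 'lt': [0]
After 'dup': [0, 0]
After 'push -6': [0, 0, -6]
After 'eq': [0, 0]
After 'gt': [0]
After 'neg': [0]
After 'neg': [0]
After 'push -8': [0, -8]
After 'add': [-8]

Answer: -8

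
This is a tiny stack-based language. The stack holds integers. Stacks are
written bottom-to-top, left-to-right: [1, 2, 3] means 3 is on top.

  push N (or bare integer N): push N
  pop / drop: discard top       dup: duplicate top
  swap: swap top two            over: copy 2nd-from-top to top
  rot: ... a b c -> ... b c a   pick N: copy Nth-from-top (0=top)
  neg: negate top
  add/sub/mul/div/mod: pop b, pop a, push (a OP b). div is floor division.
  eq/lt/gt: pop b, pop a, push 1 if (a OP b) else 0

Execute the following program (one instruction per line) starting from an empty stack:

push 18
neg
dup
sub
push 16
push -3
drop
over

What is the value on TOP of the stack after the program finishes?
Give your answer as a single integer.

After 'push 18': [18]
After 'neg': [-18]
After 'dup': [-18, -18]
After 'sub': [0]
After 'push 16': [0, 16]
After 'push -3': [0, 16, -3]
After 'drop': [0, 16]
After 'over': [0, 16, 0]

Answer: 0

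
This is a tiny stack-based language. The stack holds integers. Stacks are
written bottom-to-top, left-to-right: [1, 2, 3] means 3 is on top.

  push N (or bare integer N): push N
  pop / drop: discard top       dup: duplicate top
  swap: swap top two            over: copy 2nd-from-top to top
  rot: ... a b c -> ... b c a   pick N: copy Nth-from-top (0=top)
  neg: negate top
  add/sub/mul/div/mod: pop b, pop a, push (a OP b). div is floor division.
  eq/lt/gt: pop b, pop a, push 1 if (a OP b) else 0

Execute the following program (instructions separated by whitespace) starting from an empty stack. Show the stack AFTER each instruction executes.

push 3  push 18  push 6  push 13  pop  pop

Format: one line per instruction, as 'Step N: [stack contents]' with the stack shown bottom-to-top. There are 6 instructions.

Step 1: [3]
Step 2: [3, 18]
Step 3: [3, 18, 6]
Step 4: [3, 18, 6, 13]
Step 5: [3, 18, 6]
Step 6: [3, 18]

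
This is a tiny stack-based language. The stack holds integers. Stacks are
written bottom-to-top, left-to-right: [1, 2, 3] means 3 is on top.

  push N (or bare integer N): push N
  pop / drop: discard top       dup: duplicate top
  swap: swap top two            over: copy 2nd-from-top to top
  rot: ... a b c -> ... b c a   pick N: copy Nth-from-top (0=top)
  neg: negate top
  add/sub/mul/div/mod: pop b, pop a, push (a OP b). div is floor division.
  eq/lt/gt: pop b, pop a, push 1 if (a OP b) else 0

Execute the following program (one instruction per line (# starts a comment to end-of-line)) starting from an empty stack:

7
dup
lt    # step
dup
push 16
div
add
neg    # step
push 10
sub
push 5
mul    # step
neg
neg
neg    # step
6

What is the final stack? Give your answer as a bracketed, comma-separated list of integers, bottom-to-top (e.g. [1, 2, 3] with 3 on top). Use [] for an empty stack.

Answer: [50, 6]

Derivation:
After 'push 7': [7]
After 'dup': [7, 7]
After 'lt': [0]
After 'dup': [0, 0]
After 'push 16': [0, 0, 16]
After 'div': [0, 0]
After 'add': [0]
After 'neg': [0]
After 'push 10': [0, 10]
After 'sub': [-10]
After 'push 5': [-10, 5]
After 'mul': [-50]
After 'neg': [50]
After 'neg': [-50]
After 'neg': [50]
After 'push 6': [50, 6]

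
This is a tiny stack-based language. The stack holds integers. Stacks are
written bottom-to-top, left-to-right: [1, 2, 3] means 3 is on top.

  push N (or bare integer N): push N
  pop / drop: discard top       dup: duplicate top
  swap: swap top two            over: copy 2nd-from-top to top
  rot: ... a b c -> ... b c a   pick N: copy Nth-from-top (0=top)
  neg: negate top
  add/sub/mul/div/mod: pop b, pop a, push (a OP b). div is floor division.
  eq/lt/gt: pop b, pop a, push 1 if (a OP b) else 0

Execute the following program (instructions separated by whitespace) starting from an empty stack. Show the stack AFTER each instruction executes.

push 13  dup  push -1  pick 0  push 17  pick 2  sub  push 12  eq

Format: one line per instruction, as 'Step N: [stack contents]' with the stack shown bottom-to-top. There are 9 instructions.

Step 1: [13]
Step 2: [13, 13]
Step 3: [13, 13, -1]
Step 4: [13, 13, -1, -1]
Step 5: [13, 13, -1, -1, 17]
Step 6: [13, 13, -1, -1, 17, -1]
Step 7: [13, 13, -1, -1, 18]
Step 8: [13, 13, -1, -1, 18, 12]
Step 9: [13, 13, -1, -1, 0]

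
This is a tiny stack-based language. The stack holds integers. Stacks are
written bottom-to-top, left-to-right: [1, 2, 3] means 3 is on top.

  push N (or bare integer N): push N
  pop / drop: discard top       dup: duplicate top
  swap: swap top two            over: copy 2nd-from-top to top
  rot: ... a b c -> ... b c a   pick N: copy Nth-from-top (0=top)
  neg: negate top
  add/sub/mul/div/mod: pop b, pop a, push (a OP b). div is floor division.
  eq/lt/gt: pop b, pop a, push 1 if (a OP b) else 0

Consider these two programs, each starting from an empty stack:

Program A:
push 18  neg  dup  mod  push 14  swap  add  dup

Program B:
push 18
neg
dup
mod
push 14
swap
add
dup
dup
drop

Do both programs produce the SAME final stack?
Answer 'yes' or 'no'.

Answer: yes

Derivation:
Program A trace:
  After 'push 18': [18]
  After 'neg': [-18]
  After 'dup': [-18, -18]
  After 'mod': [0]
  After 'push 14': [0, 14]
  After 'swap': [14, 0]
  After 'add': [14]
  After 'dup': [14, 14]
Program A final stack: [14, 14]

Program B trace:
  After 'push 18': [18]
  After 'neg': [-18]
  After 'dup': [-18, -18]
  After 'mod': [0]
  After 'push 14': [0, 14]
  After 'swap': [14, 0]
  After 'add': [14]
  After 'dup': [14, 14]
  After 'dup': [14, 14, 14]
  After 'drop': [14, 14]
Program B final stack: [14, 14]
Same: yes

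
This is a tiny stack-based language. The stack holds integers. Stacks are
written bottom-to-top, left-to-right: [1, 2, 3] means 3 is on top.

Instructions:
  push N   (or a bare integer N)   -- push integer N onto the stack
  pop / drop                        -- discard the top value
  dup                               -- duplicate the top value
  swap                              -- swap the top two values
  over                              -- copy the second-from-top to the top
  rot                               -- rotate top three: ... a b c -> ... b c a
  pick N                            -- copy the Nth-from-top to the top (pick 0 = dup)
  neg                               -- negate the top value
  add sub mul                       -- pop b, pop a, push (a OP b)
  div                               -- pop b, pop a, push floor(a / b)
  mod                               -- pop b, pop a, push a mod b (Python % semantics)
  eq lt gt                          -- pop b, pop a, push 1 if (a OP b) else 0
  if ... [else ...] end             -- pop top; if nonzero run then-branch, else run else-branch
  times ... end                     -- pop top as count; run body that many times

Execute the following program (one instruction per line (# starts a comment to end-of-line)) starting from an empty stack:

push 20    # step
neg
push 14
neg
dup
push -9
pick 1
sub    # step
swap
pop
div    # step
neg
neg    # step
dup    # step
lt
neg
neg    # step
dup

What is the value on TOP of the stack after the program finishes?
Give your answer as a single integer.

After 'push 20': [20]
After 'neg': [-20]
After 'push 14': [-20, 14]
After 'neg': [-20, -14]
After 'dup': [-20, -14, -14]
After 'push -9': [-20, -14, -14, -9]
After 'pick 1': [-20, -14, -14, -9, -14]
After 'sub': [-20, -14, -14, 5]
After 'swap': [-20, -14, 5, -14]
After 'pop': [-20, -14, 5]
After 'div': [-20, -3]
After 'neg': [-20, 3]
After 'neg': [-20, -3]
After 'dup': [-20, -3, -3]
After 'lt': [-20, 0]
After 'neg': [-20, 0]
After 'neg': [-20, 0]
After 'dup': [-20, 0, 0]

Answer: 0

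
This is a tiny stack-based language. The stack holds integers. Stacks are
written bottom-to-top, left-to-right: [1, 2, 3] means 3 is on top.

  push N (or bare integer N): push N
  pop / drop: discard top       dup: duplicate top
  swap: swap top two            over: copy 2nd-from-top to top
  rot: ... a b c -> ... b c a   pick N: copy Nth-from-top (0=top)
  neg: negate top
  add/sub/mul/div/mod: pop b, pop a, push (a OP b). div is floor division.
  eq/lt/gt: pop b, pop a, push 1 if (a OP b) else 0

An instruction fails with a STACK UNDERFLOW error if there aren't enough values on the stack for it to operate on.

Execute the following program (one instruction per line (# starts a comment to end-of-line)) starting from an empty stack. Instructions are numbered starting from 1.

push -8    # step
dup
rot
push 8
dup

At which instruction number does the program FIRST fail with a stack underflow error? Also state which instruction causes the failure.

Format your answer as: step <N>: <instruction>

Answer: step 3: rot

Derivation:
Step 1 ('push -8'): stack = [-8], depth = 1
Step 2 ('dup'): stack = [-8, -8], depth = 2
Step 3 ('rot'): needs 3 value(s) but depth is 2 — STACK UNDERFLOW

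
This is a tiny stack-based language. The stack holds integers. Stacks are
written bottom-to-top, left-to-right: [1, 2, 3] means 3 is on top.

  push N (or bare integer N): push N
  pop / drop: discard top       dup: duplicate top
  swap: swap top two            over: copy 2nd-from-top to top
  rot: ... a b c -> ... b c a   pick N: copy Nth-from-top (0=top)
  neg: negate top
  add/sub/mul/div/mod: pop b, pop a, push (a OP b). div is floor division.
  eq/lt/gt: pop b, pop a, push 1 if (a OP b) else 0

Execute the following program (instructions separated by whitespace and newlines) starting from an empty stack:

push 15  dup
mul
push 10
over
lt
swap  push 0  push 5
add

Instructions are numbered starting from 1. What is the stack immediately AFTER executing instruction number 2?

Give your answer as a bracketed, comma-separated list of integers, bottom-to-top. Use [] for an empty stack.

Step 1 ('push 15'): [15]
Step 2 ('dup'): [15, 15]

Answer: [15, 15]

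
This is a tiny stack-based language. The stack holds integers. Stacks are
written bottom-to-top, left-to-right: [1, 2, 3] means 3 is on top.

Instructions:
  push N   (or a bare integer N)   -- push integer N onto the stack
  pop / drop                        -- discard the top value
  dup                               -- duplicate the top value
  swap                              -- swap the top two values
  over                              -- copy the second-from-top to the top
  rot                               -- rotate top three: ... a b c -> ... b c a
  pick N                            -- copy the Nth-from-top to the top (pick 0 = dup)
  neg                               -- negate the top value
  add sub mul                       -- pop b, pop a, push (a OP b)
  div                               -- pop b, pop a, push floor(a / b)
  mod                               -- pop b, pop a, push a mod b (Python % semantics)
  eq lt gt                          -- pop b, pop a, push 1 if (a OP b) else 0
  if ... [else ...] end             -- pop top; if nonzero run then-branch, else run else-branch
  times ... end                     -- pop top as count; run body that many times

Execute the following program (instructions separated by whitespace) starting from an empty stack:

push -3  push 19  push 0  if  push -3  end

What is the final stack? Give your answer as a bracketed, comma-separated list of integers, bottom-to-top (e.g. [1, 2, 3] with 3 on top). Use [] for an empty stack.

Answer: [-3, 19]

Derivation:
After 'push -3': [-3]
After 'push 19': [-3, 19]
After 'push 0': [-3, 19, 0]
After 'if': [-3, 19]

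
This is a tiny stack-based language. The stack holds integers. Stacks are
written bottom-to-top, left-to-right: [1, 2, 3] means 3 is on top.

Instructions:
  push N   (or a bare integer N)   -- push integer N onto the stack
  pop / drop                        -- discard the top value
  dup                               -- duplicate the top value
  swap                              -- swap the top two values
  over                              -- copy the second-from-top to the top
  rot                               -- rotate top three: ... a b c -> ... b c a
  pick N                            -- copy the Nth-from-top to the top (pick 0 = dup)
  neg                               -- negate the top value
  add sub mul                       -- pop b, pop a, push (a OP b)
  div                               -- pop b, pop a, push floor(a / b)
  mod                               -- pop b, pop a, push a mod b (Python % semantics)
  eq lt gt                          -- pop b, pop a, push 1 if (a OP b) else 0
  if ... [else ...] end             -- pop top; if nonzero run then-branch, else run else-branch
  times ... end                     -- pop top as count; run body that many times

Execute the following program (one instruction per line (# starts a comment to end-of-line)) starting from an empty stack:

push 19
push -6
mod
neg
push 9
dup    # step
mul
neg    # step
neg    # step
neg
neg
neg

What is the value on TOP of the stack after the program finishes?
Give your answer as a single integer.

Answer: -81

Derivation:
After 'push 19': [19]
After 'push -6': [19, -6]
After 'mod': [-5]
After 'neg': [5]
After 'push 9': [5, 9]
After 'dup': [5, 9, 9]
After 'mul': [5, 81]
After 'neg': [5, -81]
After 'neg': [5, 81]
After 'neg': [5, -81]
After 'neg': [5, 81]
After 'neg': [5, -81]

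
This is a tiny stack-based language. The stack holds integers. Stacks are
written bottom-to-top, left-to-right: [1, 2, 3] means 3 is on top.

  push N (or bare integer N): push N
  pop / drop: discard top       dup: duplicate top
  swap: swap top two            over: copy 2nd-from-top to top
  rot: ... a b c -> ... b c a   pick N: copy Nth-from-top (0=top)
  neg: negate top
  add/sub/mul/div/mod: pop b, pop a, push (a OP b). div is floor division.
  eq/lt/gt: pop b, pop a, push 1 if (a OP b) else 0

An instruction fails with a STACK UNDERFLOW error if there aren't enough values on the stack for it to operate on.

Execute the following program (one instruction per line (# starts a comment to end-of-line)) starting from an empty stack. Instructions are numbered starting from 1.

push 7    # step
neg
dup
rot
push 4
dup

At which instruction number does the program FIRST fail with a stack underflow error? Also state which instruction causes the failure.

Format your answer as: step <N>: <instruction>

Answer: step 4: rot

Derivation:
Step 1 ('push 7'): stack = [7], depth = 1
Step 2 ('neg'): stack = [-7], depth = 1
Step 3 ('dup'): stack = [-7, -7], depth = 2
Step 4 ('rot'): needs 3 value(s) but depth is 2 — STACK UNDERFLOW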